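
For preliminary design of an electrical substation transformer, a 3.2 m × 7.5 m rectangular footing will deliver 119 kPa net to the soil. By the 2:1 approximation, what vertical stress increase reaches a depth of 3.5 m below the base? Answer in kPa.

Δσ_z ≈ 38.8 kPa

By the 2:1 method the load spreads at 1 horizontal : 2 vertical, so at depth z the loaded area has grown by z in each plan dimension:
Δσ = qBL/((B+z)(L+z)) = 119×3.2×7.5/((3.2+3.5)(7.5+3.5)) = 38.752 kPa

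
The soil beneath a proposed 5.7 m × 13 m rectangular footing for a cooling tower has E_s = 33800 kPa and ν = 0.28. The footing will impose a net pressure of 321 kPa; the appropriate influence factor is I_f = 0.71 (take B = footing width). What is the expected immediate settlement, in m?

S_e ≈ 0.0354 m

Immediate (elastic) settlement: S_e = q·B·(1−ν²)/E_s · I_f.
S_e = 321 × 5.7 × (1 − 0.28²) / 33800 × 0.71
    = 321 × 5.7 × 0.9216 / 33800 × 0.71
    = 0.03542 m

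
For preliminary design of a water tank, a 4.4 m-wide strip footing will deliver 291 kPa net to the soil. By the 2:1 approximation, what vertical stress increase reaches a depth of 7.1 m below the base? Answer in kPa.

By the 2:1 method the load spreads at 1 horizontal : 2 vertical, so at depth z the loaded area has grown by z in each plan dimension:
Δσ = qB/(B+z) = 291×4.4/(4.4+7.1) = 111.34 kPa

Δσ_z ≈ 111 kPa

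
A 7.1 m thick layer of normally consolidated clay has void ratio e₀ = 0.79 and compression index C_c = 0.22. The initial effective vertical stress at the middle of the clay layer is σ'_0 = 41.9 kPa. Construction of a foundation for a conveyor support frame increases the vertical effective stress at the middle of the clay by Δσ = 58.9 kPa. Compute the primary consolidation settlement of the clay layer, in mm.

S_c ≈ 333 mm

Final effective stress: σ'_f = σ'_0 + Δσ = 41.9 + 58.9 = 100.8 kPa.
Normally consolidated clay, so the full stress increment lies on the virgin compression line:
S_c = C_c·H/(1+e₀)·log₁₀(σ'_f/σ'_0) = 0.22×7.1/(1+0.79)×log₁₀(100.8/41.9)
    = 0.87263 × 0.38125 = 0.3327 m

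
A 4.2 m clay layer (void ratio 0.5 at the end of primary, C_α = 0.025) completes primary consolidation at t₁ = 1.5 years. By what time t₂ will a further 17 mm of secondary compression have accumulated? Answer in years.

S_s = C_α·H/(1+e_p)·log₁₀(t₂/t₁) ⇒ log₁₀(t₂/t₁) = S_s·(1+e_p)/(C_α·H).
log₁₀(t₂/t₁) = 0.017 × (1+0.5) / (0.025×4.2) = 0.2429
t₂ = t₁ × 10^0.2429 = 1.5 × 1.749 = 2.624 years

t₂ ≈ 2.62 years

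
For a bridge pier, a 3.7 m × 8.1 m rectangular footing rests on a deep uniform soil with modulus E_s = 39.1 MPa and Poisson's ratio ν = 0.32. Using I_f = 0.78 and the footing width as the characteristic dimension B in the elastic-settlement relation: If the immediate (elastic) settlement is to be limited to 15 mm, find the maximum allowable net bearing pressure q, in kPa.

E_s = 39.1 MPa = 39100 kPa.
S_e = q·B·(1−ν²)/E_s · I_f  ⇒  q = S_e·E_s / (B·(1−ν²)·I_f).
q = 0.015 × 39100 / (3.7 × 0.8976 × 0.78) = 226.4 kPa

q ≈ 226 kPa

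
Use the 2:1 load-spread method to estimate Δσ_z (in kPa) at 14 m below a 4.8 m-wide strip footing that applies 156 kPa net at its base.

Δσ_z ≈ 39.8 kPa

By the 2:1 method the load spreads at 1 horizontal : 2 vertical, so at depth z the loaded area has grown by z in each plan dimension:
Δσ = qB/(B+z) = 156×4.8/(4.8+14) = 39.83 kPa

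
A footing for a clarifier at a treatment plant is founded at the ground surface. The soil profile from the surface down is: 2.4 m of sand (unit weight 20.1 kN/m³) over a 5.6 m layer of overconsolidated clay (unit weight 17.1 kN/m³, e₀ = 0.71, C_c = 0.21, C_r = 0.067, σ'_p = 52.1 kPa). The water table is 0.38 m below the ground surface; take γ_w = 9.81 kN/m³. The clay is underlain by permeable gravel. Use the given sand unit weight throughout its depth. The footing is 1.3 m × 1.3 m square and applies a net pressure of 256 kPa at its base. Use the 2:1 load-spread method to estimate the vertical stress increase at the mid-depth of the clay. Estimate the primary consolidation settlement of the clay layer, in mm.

Mid-depth of clay below the ground surface: z = 2.4 + 5.6/2 = 5.2 m.
Total vertical stress at mid-clay: σ_v = 20.1×2.4 + 17.1×2.8 = 96.12 kPa.
Pore pressure: u = 9.81×(5.2 − 0.38) = 47.284 kPa.
Initial effective stress: σ'_0 = σ_v − u = 96.12 − 47.284 = 48.836 kPa.
Stress increase at mid-clay by the 2:1 spreading method:
Δσ = qBL/((B+z)(L+z)) = 256×1.3×1.3/((1.3+5.2)(1.3+5.2)) = 10.24 kPa
Final effective stress: σ'_f = 48.836 + 10.24 = 59.076 kPa.
σ'_f = 59.076 > σ'_p = 52.1 kPa, so the stress path crosses the preconsolidation pressure — recompression up to σ'_p, then virgin compression beyond:
S_c = H/(1+e₀)·[C_r·log₁₀(σ'_p/σ'_0) + C_c·log₁₀(σ'_f/σ'_p)]
    = 5.6/1.71 × [0.067×log₁₀(52.1/48.836) + 0.21×log₁₀(59.076/52.1)]
    = 3.2749 × [0.0018825 + 0.01146] = 0.0437 m

S_c ≈ 43.7 mm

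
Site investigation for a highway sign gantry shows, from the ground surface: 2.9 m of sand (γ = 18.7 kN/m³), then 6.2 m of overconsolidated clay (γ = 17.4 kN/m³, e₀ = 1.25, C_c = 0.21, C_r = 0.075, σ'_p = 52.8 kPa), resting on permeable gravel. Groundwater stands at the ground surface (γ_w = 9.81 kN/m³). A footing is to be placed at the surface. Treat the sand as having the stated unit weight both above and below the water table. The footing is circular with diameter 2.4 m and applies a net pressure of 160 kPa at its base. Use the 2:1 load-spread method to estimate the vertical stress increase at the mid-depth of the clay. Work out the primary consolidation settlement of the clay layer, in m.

S_c ≈ 0.048 m

Mid-depth of clay below the ground surface: z = 2.9 + 6.2/2 = 6 m.
Total vertical stress at mid-clay: σ_v = 18.7×2.9 + 17.4×3.1 = 108.17 kPa.
Pore pressure: u = 9.81×(6 − 0) = 58.86 kPa.
Initial effective stress: σ'_0 = σ_v − u = 108.17 − 58.86 = 49.31 kPa.
Stress increase at mid-clay by the 2:1 spreading method:
Δσ ≈ qD²/(D+z)² = 160×2.4²/(2.4+6)² = 13.061 kPa
Final effective stress: σ'_f = 49.31 + 13.061 = 62.371 kPa.
σ'_f = 62.371 > σ'_p = 52.8 kPa, so the stress path crosses the preconsolidation pressure — recompression up to σ'_p, then virgin compression beyond:
S_c = H/(1+e₀)·[C_r·log₁₀(σ'_p/σ'_0) + C_c·log₁₀(σ'_f/σ'_p)]
    = 6.2/2.25 × [0.075×log₁₀(52.8/49.31) + 0.21×log₁₀(62.371/52.8)]
    = 2.7556 × [0.0022274 + 0.015193] = 0.048 m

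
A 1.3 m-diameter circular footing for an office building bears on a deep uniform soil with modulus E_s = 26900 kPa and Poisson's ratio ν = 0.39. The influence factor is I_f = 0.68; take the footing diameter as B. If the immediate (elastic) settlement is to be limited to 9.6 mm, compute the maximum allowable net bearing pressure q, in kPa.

S_e = q·B·(1−ν²)/E_s · I_f  ⇒  q = S_e·E_s / (B·(1−ν²)·I_f).
q = 0.0096 × 26900 / (1.3 × 0.8479 × 0.68) = 344.5 kPa

q ≈ 345 kPa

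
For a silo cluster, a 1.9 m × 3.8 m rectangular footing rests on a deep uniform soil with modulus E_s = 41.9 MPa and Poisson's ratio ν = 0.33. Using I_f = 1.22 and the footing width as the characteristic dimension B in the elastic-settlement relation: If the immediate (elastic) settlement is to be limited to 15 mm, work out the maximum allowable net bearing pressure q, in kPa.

E_s = 41.9 MPa = 41900 kPa.
S_e = q·B·(1−ν²)/E_s · I_f  ⇒  q = S_e·E_s / (B·(1−ν²)·I_f).
q = 0.015 × 41900 / (1.9 × 0.8911 × 1.22) = 304.3 kPa

q ≈ 304 kPa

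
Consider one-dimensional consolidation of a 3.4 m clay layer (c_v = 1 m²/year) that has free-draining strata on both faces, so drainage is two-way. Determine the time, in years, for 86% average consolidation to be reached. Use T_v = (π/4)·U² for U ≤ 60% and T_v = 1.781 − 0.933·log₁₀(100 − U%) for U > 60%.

t ≈ 2.06 years

Drainage path length: H_d = H/2 = 1.7 m (double drainage).
U > 60%: T_v = 1.781 − 0.933·log₁₀(100 − 86) = 0.71166.
t = T_v·H_d²/c_v = 0.71166×1.7²/1 = 2.057 years.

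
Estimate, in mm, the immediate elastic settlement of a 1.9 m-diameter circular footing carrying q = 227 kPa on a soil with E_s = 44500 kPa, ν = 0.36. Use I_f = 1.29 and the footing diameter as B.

Immediate (elastic) settlement: S_e = q·B·(1−ν²)/E_s · I_f.
S_e = 227 × 1.9 × (1 − 0.36²) / 44500 × 1.29
    = 227 × 1.9 × 0.8704 / 44500 × 1.29
    = 0.01088 m = 10.88 mm

S_e ≈ 10.9 mm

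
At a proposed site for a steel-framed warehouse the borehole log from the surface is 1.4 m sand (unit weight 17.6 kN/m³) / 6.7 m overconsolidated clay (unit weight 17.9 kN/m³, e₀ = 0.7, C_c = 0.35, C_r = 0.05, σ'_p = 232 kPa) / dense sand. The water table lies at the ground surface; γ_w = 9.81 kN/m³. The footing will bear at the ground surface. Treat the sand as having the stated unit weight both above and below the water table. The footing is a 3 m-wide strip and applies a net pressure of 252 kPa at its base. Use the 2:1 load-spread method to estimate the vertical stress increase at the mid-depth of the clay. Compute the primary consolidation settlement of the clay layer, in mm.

Mid-depth of clay below the ground surface: z = 1.4 + 6.7/2 = 4.75 m.
Total vertical stress at mid-clay: σ_v = 17.6×1.4 + 17.9×3.35 = 84.605 kPa.
Pore pressure: u = 9.81×(4.75 − 0) = 46.598 kPa.
Initial effective stress: σ'_0 = σ_v − u = 84.605 − 46.598 = 38.007 kPa.
Stress increase at mid-clay by the 2:1 spreading method:
Δσ = qB/(B+z) = 252×3/(3+4.75) = 97.548 kPa
Final effective stress: σ'_f = 38.007 + 97.548 = 135.56 kPa.
σ'_f = 135.56 ≤ σ'_p = 232 kPa, so the clay remains overconsolidated and only the recompression index applies:
S_c = C_r·H/(1+e₀)·log₁₀(σ'_f/σ'_0) = 0.05×6.7/1.7×log₁₀(135.56/38.007)
    = 0.19706 × 0.55227 = 0.1088 m

S_c ≈ 109 mm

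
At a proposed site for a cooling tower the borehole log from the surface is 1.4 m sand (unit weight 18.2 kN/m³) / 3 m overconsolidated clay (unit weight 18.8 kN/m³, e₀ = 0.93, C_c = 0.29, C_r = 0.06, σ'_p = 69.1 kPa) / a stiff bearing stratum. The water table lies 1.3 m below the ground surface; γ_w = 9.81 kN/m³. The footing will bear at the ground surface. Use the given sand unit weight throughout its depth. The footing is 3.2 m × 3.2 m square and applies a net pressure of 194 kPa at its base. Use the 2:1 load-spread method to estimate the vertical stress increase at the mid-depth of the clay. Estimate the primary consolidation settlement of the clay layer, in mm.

S_c ≈ 78.9 mm

Mid-depth of clay below the ground surface: z = 1.4 + 3/2 = 2.9 m.
Total vertical stress at mid-clay: σ_v = 18.2×1.4 + 18.8×1.5 = 53.68 kPa.
Pore pressure: u = 9.81×(2.9 − 1.3) = 15.696 kPa.
Initial effective stress: σ'_0 = σ_v − u = 53.68 − 15.696 = 37.984 kPa.
Stress increase at mid-clay by the 2:1 spreading method:
Δσ = qBL/((B+z)(L+z)) = 194×3.2×3.2/((3.2+2.9)(3.2+2.9)) = 53.388 kPa
Final effective stress: σ'_f = 37.984 + 53.388 = 91.372 kPa.
σ'_f = 91.372 > σ'_p = 69.1 kPa, so the stress path crosses the preconsolidation pressure — recompression up to σ'_p, then virgin compression beyond:
S_c = H/(1+e₀)·[C_r·log₁₀(σ'_p/σ'_0) + C_c·log₁₀(σ'_f/σ'_p)]
    = 3/1.93 × [0.06×log₁₀(69.1/37.984) + 0.29×log₁₀(91.372/69.1)]
    = 1.5544 × [0.015593 + 0.035187] = 0.07893 m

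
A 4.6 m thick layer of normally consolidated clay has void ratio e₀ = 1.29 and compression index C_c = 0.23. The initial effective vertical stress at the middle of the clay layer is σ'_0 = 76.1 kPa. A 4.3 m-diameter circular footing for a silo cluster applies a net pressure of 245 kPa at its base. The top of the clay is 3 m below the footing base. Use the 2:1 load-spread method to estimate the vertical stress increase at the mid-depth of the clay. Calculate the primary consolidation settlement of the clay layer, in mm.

Mid-depth of clay below the footing base: z = 3 + 4.6/2 = 5.3 m.
Stress increase at mid-clay by the 2:1 spreading method:
Δσ ≈ qD²/(D+z)² = 245×4.3²/(4.3+5.3)² = 49.154 kPa
Final effective stress: σ'_f = σ'_0 + Δσ = 76.1 + 49.154 = 125.25 kPa.
Normally consolidated clay, so the full stress increment lies on the virgin compression line:
S_c = C_c·H/(1+e₀)·log₁₀(σ'_f/σ'_0) = 0.23×4.6/(1+1.29)×log₁₀(125.25/76.1)
    = 0.46201 × 0.21639 = 0.09997 m

S_c ≈ 100 mm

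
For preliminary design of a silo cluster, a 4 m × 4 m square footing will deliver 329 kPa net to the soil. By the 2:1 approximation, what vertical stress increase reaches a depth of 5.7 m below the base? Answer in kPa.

By the 2:1 method the load spreads at 1 horizontal : 2 vertical, so at depth z the loaded area has grown by z in each plan dimension:
Δσ = qBL/((B+z)(L+z)) = 329×4×4/((4+5.7)(4+5.7)) = 55.946 kPa

Δσ_z ≈ 55.9 kPa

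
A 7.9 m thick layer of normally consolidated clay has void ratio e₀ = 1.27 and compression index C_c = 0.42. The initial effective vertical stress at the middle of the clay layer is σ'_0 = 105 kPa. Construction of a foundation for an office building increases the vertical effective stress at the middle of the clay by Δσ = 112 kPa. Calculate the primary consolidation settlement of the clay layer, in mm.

S_c ≈ 461 mm

Final effective stress: σ'_f = σ'_0 + Δσ = 105 + 112 = 217 kPa.
Normally consolidated clay, so the full stress increment lies on the virgin compression line:
S_c = C_c·H/(1+e₀)·log₁₀(σ'_f/σ'_0) = 0.42×7.9/(1+1.27)×log₁₀(217/105)
    = 1.4617 × 0.31527 = 0.4608 m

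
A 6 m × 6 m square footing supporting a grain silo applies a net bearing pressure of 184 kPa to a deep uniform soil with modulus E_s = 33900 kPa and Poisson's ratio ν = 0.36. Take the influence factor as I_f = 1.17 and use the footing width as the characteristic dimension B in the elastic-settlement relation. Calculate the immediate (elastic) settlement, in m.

S_e ≈ 0.0332 m

Immediate (elastic) settlement: S_e = q·B·(1−ν²)/E_s · I_f.
S_e = 184 × 6 × (1 − 0.36²) / 33900 × 1.17
    = 184 × 6 × 0.8704 / 33900 × 1.17
    = 0.03316 m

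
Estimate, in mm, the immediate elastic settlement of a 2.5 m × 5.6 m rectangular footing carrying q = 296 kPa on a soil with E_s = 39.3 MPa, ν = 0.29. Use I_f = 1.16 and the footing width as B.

Immediate (elastic) settlement: S_e = q·B·(1−ν²)/E_s · I_f.
E_s = 39.3 MPa = 39300 kPa.
S_e = 296 × 2.5 × (1 − 0.29²) / 39300 × 1.16
    = 296 × 2.5 × 0.9159 / 39300 × 1.16
    = 0.02001 m = 20.01 mm

S_e ≈ 20 mm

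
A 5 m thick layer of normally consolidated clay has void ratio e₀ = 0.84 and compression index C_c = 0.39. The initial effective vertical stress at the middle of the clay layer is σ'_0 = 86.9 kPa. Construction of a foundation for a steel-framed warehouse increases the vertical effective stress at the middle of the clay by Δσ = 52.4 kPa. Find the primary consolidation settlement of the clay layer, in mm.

S_c ≈ 217 mm

Final effective stress: σ'_f = σ'_0 + Δσ = 86.9 + 52.4 = 139.3 kPa.
Normally consolidated clay, so the full stress increment lies on the virgin compression line:
S_c = C_c·H/(1+e₀)·log₁₀(σ'_f/σ'_0) = 0.39×5/(1+0.84)×log₁₀(139.3/86.9)
    = 1.0598 × 0.20493 = 0.2172 m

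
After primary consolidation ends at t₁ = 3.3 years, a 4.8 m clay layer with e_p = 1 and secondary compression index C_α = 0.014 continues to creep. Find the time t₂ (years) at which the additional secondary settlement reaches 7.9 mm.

t₂ ≈ 5.67 years

S_s = C_α·H/(1+e_p)·log₁₀(t₂/t₁) ⇒ log₁₀(t₂/t₁) = S_s·(1+e_p)/(C_α·H).
log₁₀(t₂/t₁) = 0.0079 × (1+1) / (0.014×4.8) = 0.2351
t₂ = t₁ × 10^0.2351 = 3.3 × 1.718 = 5.671 years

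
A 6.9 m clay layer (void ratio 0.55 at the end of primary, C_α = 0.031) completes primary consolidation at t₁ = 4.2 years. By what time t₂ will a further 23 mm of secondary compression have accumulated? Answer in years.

t₂ ≈ 6.16 years

S_s = C_α·H/(1+e_p)·log₁₀(t₂/t₁) ⇒ log₁₀(t₂/t₁) = S_s·(1+e_p)/(C_α·H).
log₁₀(t₂/t₁) = 0.023 × (1+0.55) / (0.031×6.9) = 0.1667
t₂ = t₁ × 10^0.1667 = 4.2 × 1.468 = 6.165 years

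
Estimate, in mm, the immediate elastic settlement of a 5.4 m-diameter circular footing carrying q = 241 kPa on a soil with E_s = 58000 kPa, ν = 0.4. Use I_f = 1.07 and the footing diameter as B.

S_e ≈ 20.2 mm

Immediate (elastic) settlement: S_e = q·B·(1−ν²)/E_s · I_f.
S_e = 241 × 5.4 × (1 − 0.4²) / 58000 × 1.07
    = 241 × 5.4 × 0.84 / 58000 × 1.07
    = 0.02017 m = 20.17 mm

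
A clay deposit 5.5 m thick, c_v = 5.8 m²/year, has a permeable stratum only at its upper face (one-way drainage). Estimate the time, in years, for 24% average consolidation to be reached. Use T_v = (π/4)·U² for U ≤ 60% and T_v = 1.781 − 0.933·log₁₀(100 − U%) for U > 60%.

Drainage path length: H_d = H = 5.5 m (single drainage).
U ≤ 60%: T_v = (π/4)·U² = (π/4)×0.24² = 0.045239.
t = T_v·H_d²/c_v = 0.045239×5.5²/5.8 = 0.2359 years.

t ≈ 0.236 years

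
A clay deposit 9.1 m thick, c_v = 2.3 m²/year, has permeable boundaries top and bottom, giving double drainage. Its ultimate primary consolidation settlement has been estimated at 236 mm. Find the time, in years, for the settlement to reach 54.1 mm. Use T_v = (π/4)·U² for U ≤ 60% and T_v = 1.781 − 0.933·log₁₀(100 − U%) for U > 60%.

Drainage path length: H_d = H/2 = 4.55 m (double drainage).
U = S(t)/S_ult = 54.1/236 = 0.2292.
U ≤ 60%: T_v = (π/4)·U² = (π/4)×0.22924² = 0.041272.
t = T_v·H_d²/c_v = 0.041272×4.55²/2.3 = 0.3715 years.

t ≈ 0.371 years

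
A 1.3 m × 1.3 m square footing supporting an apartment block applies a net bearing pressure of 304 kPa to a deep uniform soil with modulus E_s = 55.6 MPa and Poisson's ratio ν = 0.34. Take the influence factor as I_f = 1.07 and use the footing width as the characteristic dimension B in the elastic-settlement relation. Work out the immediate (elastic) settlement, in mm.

Immediate (elastic) settlement: S_e = q·B·(1−ν²)/E_s · I_f.
E_s = 55.6 MPa = 55600 kPa.
S_e = 304 × 1.3 × (1 − 0.34²) / 55600 × 1.07
    = 304 × 1.3 × 0.8844 / 55600 × 1.07
    = 0.006726 m = 6.726 mm

S_e ≈ 6.73 mm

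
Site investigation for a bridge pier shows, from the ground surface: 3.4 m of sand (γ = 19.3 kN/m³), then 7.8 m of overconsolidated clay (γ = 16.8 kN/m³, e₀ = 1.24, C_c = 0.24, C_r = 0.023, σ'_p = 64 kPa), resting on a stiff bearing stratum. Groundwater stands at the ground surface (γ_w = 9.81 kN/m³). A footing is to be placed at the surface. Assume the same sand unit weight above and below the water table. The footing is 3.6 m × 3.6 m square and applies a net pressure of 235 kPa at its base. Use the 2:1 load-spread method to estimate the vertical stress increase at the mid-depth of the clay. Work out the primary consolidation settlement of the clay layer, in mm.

S_c ≈ 106 mm

Mid-depth of clay below the ground surface: z = 3.4 + 7.8/2 = 7.3 m.
Total vertical stress at mid-clay: σ_v = 19.3×3.4 + 16.8×3.9 = 131.14 kPa.
Pore pressure: u = 9.81×(7.3 − 0) = 71.613 kPa.
Initial effective stress: σ'_0 = σ_v − u = 131.14 − 71.613 = 59.527 kPa.
Stress increase at mid-clay by the 2:1 spreading method:
Δσ = qBL/((B+z)(L+z)) = 235×3.6×3.6/((3.6+7.3)(3.6+7.3)) = 25.634 kPa
Final effective stress: σ'_f = 59.527 + 25.634 = 85.161 kPa.
σ'_f = 85.161 > σ'_p = 64 kPa, so the stress path crosses the preconsolidation pressure — recompression up to σ'_p, then virgin compression beyond:
S_c = H/(1+e₀)·[C_r·log₁₀(σ'_p/σ'_0) + C_c·log₁₀(σ'_f/σ'_p)]
    = 7.8/2.24 × [0.023×log₁₀(64/59.527) + 0.24×log₁₀(85.161/64)]
    = 3.4821 × [0.00072372 + 0.029775] = 0.1062 m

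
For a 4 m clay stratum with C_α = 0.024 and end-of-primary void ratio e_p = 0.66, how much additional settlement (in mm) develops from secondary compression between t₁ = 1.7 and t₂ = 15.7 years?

Secondary compression: S_s = C_α·H/(1+e_p)·log₁₀(t₂/t₁)
S_s = 0.024×4/(1+0.66)×log₁₀(15.7/1.7)
    = 0.05783 × 0.9655 = 0.05583 m

S_s ≈ 55.8 mm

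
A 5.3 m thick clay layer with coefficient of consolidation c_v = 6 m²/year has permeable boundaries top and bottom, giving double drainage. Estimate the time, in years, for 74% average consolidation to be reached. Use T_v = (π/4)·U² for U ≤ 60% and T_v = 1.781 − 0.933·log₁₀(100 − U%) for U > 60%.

t ≈ 0.539 years

Drainage path length: H_d = H/2 = 2.65 m (double drainage).
U > 60%: T_v = 1.781 − 0.933·log₁₀(100 − 74) = 0.46083.
t = T_v·H_d²/c_v = 0.46083×2.65²/6 = 0.5394 years.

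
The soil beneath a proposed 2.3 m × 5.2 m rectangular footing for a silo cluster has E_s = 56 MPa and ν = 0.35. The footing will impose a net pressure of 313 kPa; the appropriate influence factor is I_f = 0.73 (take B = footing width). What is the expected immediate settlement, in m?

Immediate (elastic) settlement: S_e = q·B·(1−ν²)/E_s · I_f.
E_s = 56 MPa = 56000 kPa.
S_e = 313 × 2.3 × (1 − 0.35²) / 56000 × 0.73
    = 313 × 2.3 × 0.8775 / 56000 × 0.73
    = 0.008235 m

S_e ≈ 0.00823 m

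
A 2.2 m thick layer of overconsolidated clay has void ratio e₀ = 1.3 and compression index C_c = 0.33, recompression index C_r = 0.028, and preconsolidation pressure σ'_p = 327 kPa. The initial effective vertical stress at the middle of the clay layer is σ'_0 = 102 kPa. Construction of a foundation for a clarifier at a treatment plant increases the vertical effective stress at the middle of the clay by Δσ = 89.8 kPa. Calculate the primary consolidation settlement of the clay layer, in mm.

Final effective stress: σ'_f = 102 + 89.8 = 191.8 kPa.
σ'_f = 191.8 ≤ σ'_p = 327 kPa, so the clay remains overconsolidated and only the recompression index applies:
S_c = C_r·H/(1+e₀)·log₁₀(σ'_f/σ'_0) = 0.028×2.2/2.3×log₁₀(191.8/102)
    = 0.026783 × 0.27425 = 0.007345 m

S_c ≈ 7.35 mm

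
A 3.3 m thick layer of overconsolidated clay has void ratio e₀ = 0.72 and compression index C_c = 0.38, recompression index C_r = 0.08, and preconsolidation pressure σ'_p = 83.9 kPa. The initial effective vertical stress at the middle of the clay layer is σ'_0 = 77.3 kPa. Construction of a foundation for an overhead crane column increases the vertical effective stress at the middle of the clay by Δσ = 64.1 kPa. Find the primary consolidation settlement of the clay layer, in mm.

S_c ≈ 171 mm

Final effective stress: σ'_f = 77.3 + 64.1 = 141.4 kPa.
σ'_f = 141.4 > σ'_p = 83.9 kPa, so the stress path crosses the preconsolidation pressure — recompression up to σ'_p, then virgin compression beyond:
S_c = H/(1+e₀)·[C_r·log₁₀(σ'_p/σ'_0) + C_c·log₁₀(σ'_f/σ'_p)]
    = 3.3/1.72 × [0.08×log₁₀(83.9/77.3) + 0.38×log₁₀(141.4/83.9)]
    = 1.9186 × [0.0028466 + 0.086141] = 0.1707 m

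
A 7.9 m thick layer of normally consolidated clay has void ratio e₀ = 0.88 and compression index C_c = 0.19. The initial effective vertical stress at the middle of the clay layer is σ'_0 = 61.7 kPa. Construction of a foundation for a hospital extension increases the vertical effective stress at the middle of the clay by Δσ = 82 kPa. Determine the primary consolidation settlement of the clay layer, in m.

Final effective stress: σ'_f = σ'_0 + Δσ = 61.7 + 82 = 143.7 kPa.
Normally consolidated clay, so the full stress increment lies on the virgin compression line:
S_c = C_c·H/(1+e₀)·log₁₀(σ'_f/σ'_0) = 0.19×7.9/(1+0.88)×log₁₀(143.7/61.7)
    = 0.7984 × 0.36717 = 0.2931 m

S_c ≈ 0.293 m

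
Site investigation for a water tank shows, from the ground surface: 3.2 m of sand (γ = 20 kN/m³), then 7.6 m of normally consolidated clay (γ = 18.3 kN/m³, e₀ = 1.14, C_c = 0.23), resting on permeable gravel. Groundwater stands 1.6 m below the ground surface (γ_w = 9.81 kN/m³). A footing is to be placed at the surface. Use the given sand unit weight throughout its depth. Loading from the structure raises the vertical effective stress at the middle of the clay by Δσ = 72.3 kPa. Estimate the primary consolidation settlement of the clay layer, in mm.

S_c ≈ 227 mm

Mid-depth of clay below the ground surface: z = 3.2 + 7.6/2 = 7 m.
Total vertical stress at mid-clay: σ_v = 20×3.2 + 18.3×3.8 = 133.54 kPa.
Pore pressure: u = 9.81×(7 − 1.6) = 52.974 kPa.
Initial effective stress: σ'_0 = σ_v − u = 133.54 − 52.974 = 80.566 kPa.
Final effective stress: σ'_f = σ'_0 + Δσ = 80.566 + 72.3 = 152.87 kPa.
Normally consolidated clay, so the full stress increment lies on the virgin compression line:
S_c = C_c·H/(1+e₀)·log₁₀(σ'_f/σ'_0) = 0.23×7.6/(1+1.14)×log₁₀(152.87/80.566)
    = 0.81682 × 0.27817 = 0.2272 m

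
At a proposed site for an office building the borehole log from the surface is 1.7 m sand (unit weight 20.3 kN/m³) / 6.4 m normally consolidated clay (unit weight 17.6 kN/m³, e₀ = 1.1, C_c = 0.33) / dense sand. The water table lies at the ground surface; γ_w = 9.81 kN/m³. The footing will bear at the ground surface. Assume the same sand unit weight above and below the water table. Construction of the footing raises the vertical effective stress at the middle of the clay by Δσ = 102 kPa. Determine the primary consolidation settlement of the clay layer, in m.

S_c ≈ 0.533 m

Mid-depth of clay below the ground surface: z = 1.7 + 6.4/2 = 4.9 m.
Total vertical stress at mid-clay: σ_v = 20.3×1.7 + 17.6×3.2 = 90.83 kPa.
Pore pressure: u = 9.81×(4.9 − 0) = 48.069 kPa.
Initial effective stress: σ'_0 = σ_v − u = 90.83 − 48.069 = 42.761 kPa.
Final effective stress: σ'_f = σ'_0 + Δσ = 42.761 + 102 = 144.76 kPa.
Normally consolidated clay, so the full stress increment lies on the virgin compression line:
S_c = C_c·H/(1+e₀)·log₁₀(σ'_f/σ'_0) = 0.33×6.4/(1+1.1)×log₁₀(144.76/42.761)
    = 1.0057 × 0.5296 = 0.5326 m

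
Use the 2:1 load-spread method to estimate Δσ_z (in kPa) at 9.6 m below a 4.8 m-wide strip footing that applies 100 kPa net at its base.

Δσ_z ≈ 33.3 kPa

By the 2:1 method the load spreads at 1 horizontal : 2 vertical, so at depth z the loaded area has grown by z in each plan dimension:
Δσ = qB/(B+z) = 100×4.8/(4.8+9.6) = 33.333 kPa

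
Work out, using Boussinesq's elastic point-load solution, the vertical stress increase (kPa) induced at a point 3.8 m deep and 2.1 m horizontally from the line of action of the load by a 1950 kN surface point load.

Δσ_z ≈ 33.1 kPa

Boussinesq vertical stress below a point load on an elastic half-space:
Δσ_z = 3P/(2πz²) · [1 + (r/z)²]^(−5/2)
r/z = 2.1/3.8 = 0.55263; [1+(r/z)²]^(−5/2) = 0.51362.
Δσ_z = 3×1950/(2π×3.8²) × 0.51362 = 64.478 × 0.51362 = 33.12 kPa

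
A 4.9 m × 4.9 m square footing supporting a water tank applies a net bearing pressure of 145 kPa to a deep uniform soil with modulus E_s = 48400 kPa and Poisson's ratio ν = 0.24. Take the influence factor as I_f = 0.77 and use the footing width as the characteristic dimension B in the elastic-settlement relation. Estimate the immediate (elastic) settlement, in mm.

Immediate (elastic) settlement: S_e = q·B·(1−ν²)/E_s · I_f.
S_e = 145 × 4.9 × (1 − 0.24²) / 48400 × 0.77
    = 145 × 4.9 × 0.9424 / 48400 × 0.77
    = 0.01065 m = 10.65 mm

S_e ≈ 10.7 mm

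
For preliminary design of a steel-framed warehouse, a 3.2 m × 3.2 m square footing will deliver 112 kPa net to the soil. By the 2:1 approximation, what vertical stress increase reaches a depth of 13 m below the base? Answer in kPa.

Δσ_z ≈ 4.37 kPa

By the 2:1 method the load spreads at 1 horizontal : 2 vertical, so at depth z the loaded area has grown by z in each plan dimension:
Δσ = qBL/((B+z)(L+z)) = 112×3.2×3.2/((3.2+13)(3.2+13)) = 4.3701 kPa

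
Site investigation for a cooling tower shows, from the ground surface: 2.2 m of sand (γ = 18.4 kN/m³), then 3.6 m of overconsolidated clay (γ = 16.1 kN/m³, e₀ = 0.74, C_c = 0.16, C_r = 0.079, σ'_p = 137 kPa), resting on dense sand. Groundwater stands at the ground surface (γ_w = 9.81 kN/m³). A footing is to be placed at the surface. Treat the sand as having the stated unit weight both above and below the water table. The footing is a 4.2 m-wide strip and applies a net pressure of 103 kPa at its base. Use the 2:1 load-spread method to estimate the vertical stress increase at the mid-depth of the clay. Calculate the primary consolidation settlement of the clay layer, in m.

S_c ≈ 0.0717 m

Mid-depth of clay below the ground surface: z = 2.2 + 3.6/2 = 4 m.
Total vertical stress at mid-clay: σ_v = 18.4×2.2 + 16.1×1.8 = 69.46 kPa.
Pore pressure: u = 9.81×(4 − 0) = 39.24 kPa.
Initial effective stress: σ'_0 = σ_v − u = 69.46 − 39.24 = 30.22 kPa.
Stress increase at mid-clay by the 2:1 spreading method:
Δσ = qB/(B+z) = 103×4.2/(4.2+4) = 52.756 kPa
Final effective stress: σ'_f = 30.22 + 52.756 = 82.976 kPa.
σ'_f = 82.976 ≤ σ'_p = 137 kPa, so the clay remains overconsolidated and only the recompression index applies:
S_c = C_r·H/(1+e₀)·log₁₀(σ'_f/σ'_0) = 0.079×3.6/1.74×log₁₀(82.976/30.22)
    = 0.16345 × 0.43866 = 0.0717 m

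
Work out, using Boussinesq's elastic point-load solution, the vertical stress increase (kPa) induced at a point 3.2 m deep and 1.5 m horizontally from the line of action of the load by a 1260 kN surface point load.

Δσ_z ≈ 35.8 kPa

Boussinesq vertical stress below a point load on an elastic half-space:
Δσ_z = 3P/(2πz²) · [1 + (r/z)²]^(−5/2)
r/z = 1.5/3.2 = 0.46875; [1+(r/z)²]^(−5/2) = 0.60862.
Δσ_z = 3×1260/(2π×3.2²) × 0.60862 = 58.751 × 0.60862 = 35.76 kPa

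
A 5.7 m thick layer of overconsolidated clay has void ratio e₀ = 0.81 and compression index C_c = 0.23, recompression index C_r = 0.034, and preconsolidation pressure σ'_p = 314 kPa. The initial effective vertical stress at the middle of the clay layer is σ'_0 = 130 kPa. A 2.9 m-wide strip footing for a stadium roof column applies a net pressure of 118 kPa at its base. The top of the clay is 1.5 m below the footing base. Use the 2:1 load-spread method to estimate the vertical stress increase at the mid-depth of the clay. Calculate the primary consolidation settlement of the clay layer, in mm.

S_c ≈ 14.4 mm

Mid-depth of clay below the footing base: z = 1.5 + 5.7/2 = 4.35 m.
Stress increase at mid-clay by the 2:1 spreading method:
Δσ = qB/(B+z) = 118×2.9/(2.9+4.35) = 47.2 kPa
Final effective stress: σ'_f = 130 + 47.2 = 177.2 kPa.
σ'_f = 177.2 ≤ σ'_p = 314 kPa, so the clay remains overconsolidated and only the recompression index applies:
S_c = C_r·H/(1+e₀)·log₁₀(σ'_f/σ'_0) = 0.034×5.7/1.81×log₁₀(177.2/130)
    = 0.10707 × 0.13452 = 0.0144 m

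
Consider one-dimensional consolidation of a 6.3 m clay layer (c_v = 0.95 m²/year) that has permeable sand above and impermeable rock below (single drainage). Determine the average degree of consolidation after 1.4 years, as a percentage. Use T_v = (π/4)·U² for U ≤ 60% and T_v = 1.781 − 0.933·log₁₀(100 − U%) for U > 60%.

Drainage path length: H_d = H = 6.3 m (single drainage).
T_v = c_v·t/H_d² = 0.95×1.4/6.3² = 0.03351.
T_v = 0.03351 corresponds to the U ≤ 60% branch:
U = √(4T_v/π) = 0.2066

U ≈ 20.7 %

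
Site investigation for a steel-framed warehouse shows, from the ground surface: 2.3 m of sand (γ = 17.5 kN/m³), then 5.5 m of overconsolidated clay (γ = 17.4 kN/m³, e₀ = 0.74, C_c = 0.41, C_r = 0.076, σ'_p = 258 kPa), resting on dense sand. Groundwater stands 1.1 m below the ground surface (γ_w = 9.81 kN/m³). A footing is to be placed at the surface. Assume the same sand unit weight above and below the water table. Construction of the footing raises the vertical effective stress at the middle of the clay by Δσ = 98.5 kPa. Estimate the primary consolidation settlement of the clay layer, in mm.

S_c ≈ 114 mm

Mid-depth of clay below the ground surface: z = 2.3 + 5.5/2 = 5.05 m.
Total vertical stress at mid-clay: σ_v = 17.5×2.3 + 17.4×2.75 = 88.1 kPa.
Pore pressure: u = 9.81×(5.05 − 1.1) = 38.75 kPa.
Initial effective stress: σ'_0 = σ_v − u = 88.1 − 38.75 = 49.35 kPa.
Final effective stress: σ'_f = 49.35 + 98.5 = 147.85 kPa.
σ'_f = 147.85 ≤ σ'_p = 258 kPa, so the clay remains overconsolidated and only the recompression index applies:
S_c = C_r·H/(1+e₀)·log₁₀(σ'_f/σ'_0) = 0.076×5.5/1.74×log₁₀(147.85/49.35)
    = 0.24023 × 0.47653 = 0.1145 m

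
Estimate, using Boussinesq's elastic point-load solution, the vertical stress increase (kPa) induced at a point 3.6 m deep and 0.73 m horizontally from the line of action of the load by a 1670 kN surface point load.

Boussinesq vertical stress below a point load on an elastic half-space:
Δσ_z = 3P/(2πz²) · [1 + (r/z)²]^(−5/2)
r/z = 0.73/3.6 = 0.20278; [1+(r/z)²]^(−5/2) = 0.90417.
Δσ_z = 3×1670/(2π×3.6²) × 0.90417 = 61.525 × 0.90417 = 55.63 kPa

Δσ_z ≈ 55.6 kPa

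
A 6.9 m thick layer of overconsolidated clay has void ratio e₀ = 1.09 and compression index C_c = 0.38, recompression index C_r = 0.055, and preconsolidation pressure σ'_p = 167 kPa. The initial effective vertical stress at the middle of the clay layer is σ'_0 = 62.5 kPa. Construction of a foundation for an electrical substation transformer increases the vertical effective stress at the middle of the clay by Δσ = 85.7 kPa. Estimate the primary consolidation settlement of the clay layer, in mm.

Final effective stress: σ'_f = 62.5 + 85.7 = 148.2 kPa.
σ'_f = 148.2 ≤ σ'_p = 167 kPa, so the clay remains overconsolidated and only the recompression index applies:
S_c = C_r·H/(1+e₀)·log₁₀(σ'_f/σ'_0) = 0.055×6.9/2.09×log₁₀(148.2/62.5)
    = 0.18158 × 0.37497 = 0.06809 m

S_c ≈ 68.1 mm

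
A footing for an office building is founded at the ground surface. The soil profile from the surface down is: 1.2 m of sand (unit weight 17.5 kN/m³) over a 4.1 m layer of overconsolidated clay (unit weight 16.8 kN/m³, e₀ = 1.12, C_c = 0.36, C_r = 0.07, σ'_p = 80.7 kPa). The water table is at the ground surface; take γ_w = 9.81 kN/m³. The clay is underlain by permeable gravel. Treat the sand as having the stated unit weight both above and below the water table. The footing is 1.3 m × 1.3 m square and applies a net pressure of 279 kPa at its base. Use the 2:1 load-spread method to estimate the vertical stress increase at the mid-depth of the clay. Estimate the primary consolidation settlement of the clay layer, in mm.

S_c ≈ 39.8 mm

Mid-depth of clay below the ground surface: z = 1.2 + 4.1/2 = 3.25 m.
Total vertical stress at mid-clay: σ_v = 17.5×1.2 + 16.8×2.05 = 55.44 kPa.
Pore pressure: u = 9.81×(3.25 − 0) = 31.883 kPa.
Initial effective stress: σ'_0 = σ_v − u = 55.44 − 31.883 = 23.557 kPa.
Stress increase at mid-clay by the 2:1 spreading method:
Δσ = qBL/((B+z)(L+z)) = 279×1.3×1.3/((1.3+3.25)(1.3+3.25)) = 22.776 kPa
Final effective stress: σ'_f = 23.557 + 22.776 = 46.333 kPa.
σ'_f = 46.333 ≤ σ'_p = 80.7 kPa, so the clay remains overconsolidated and only the recompression index applies:
S_c = C_r·H/(1+e₀)·log₁₀(σ'_f/σ'_0) = 0.07×4.1/2.12×log₁₀(46.333/23.557)
    = 0.13538 × 0.29377 = 0.03977 m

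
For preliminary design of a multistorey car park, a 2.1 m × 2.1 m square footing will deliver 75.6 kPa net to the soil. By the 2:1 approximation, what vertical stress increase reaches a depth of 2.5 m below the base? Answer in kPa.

Δσ_z ≈ 15.8 kPa

By the 2:1 method the load spreads at 1 horizontal : 2 vertical, so at depth z the loaded area has grown by z in each plan dimension:
Δσ = qBL/((B+z)(L+z)) = 75.6×2.1×2.1/((2.1+2.5)(2.1+2.5)) = 15.756 kPa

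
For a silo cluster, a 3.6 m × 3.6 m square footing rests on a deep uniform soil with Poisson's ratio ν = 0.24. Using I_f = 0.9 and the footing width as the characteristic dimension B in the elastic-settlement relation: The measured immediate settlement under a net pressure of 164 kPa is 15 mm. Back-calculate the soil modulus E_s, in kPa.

E_s ≈ 33400 kPa

S_e = q·B·(1−ν²)/E_s · I_f  ⇒  E_s = q·B·(1−ν²)·I_f / S_e.
E_s = 164 × 3.6 × 0.9424 × 0.9 / 0.015 = 33380 kPa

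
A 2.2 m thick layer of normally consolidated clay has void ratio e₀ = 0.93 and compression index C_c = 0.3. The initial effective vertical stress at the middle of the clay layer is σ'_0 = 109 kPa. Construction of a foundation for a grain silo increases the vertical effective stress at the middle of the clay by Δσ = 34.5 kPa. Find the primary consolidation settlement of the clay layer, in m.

Final effective stress: σ'_f = σ'_0 + Δσ = 109 + 34.5 = 143.5 kPa.
Normally consolidated clay, so the full stress increment lies on the virgin compression line:
S_c = C_c·H/(1+e₀)·log₁₀(σ'_f/σ'_0) = 0.3×2.2/(1+0.93)×log₁₀(143.5/109)
    = 0.34197 × 0.11943 = 0.04084 m

S_c ≈ 0.0408 m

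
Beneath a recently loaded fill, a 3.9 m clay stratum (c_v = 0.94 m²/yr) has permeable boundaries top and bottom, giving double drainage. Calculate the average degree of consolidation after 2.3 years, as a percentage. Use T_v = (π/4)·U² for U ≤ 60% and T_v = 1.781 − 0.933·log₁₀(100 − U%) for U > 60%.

U ≈ 80.1 %

Drainage path length: H_d = H/2 = 1.95 m (double drainage).
T_v = c_v·t/H_d² = 0.94×2.3/1.95² = 0.56857.
T_v = 0.56857 corresponds to the U > 60% branch:
U = 1 − 10^((1.781 − T_v)/0.933)/100 = 0.8007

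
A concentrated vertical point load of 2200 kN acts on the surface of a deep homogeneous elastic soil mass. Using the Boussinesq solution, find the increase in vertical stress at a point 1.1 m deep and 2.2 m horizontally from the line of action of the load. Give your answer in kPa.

Δσ_z ≈ 15.5 kPa

Boussinesq vertical stress below a point load on an elastic half-space:
Δσ_z = 3P/(2πz²) · [1 + (r/z)²]^(−5/2)
r/z = 2.2/1.1 = 2; [1+(r/z)²]^(−5/2) = 0.017889.
Δσ_z = 3×2200/(2π×1.1²) × 0.017889 = 868.12 × 0.017889 = 15.53 kPa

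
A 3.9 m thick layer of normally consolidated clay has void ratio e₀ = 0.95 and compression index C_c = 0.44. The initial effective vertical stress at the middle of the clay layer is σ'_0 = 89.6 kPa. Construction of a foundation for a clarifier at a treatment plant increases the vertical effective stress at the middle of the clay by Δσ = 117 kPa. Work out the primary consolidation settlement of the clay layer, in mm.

Final effective stress: σ'_f = σ'_0 + Δσ = 89.6 + 117 = 206.6 kPa.
Normally consolidated clay, so the full stress increment lies on the virgin compression line:
S_c = C_c·H/(1+e₀)·log₁₀(σ'_f/σ'_0) = 0.44×3.9/(1+0.95)×log₁₀(206.6/89.6)
    = 0.88 × 0.36282 = 0.3193 m

S_c ≈ 319 mm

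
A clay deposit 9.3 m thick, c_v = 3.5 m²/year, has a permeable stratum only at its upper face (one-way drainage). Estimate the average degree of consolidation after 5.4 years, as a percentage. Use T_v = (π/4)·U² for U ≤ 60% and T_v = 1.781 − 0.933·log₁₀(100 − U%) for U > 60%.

U ≈ 52.7 %

Drainage path length: H_d = H = 9.3 m (single drainage).
T_v = c_v·t/H_d² = 3.5×5.4/9.3² = 0.21852.
T_v = 0.21852 corresponds to the U ≤ 60% branch:
U = √(4T_v/π) = 0.5275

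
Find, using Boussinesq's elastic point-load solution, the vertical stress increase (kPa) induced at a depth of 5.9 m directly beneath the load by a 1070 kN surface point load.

Boussinesq vertical stress below a point load on an elastic half-space:
Δσ_z = 3P/(2πz²) · [1 + (r/z)²]^(−5/2)
r/z = 0/5.9 = 0; [1+(r/z)²]^(−5/2) = 1.
Δσ_z = 3×1070/(2π×5.9²) × 1 = 14.676 × 1 = 14.68 kPa

Δσ_z ≈ 14.7 kPa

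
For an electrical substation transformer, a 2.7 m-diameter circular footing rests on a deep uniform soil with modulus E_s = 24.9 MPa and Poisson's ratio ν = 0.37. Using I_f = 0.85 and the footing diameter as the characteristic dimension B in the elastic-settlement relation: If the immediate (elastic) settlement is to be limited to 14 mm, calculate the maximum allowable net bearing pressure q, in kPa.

E_s = 24.9 MPa = 24900 kPa.
S_e = q·B·(1−ν²)/E_s · I_f  ⇒  q = S_e·E_s / (B·(1−ν²)·I_f).
q = 0.014 × 24900 / (2.7 × 0.8631 × 0.85) = 176 kPa

q ≈ 176 kPa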